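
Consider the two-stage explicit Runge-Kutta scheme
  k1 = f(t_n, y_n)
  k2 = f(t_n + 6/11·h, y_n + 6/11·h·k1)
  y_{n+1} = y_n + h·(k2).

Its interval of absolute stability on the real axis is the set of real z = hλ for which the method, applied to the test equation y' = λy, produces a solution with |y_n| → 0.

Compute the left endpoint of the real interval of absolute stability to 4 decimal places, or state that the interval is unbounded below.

z* = -1.8333.

Test eqn y'=λy, z=hλ:
  k1=λy_n ⇒ h·k1=z·y_n;  k2=λ(1+6/11z)y_n ⇒ h·k2=z(1+6/11z)y_n
  y_{n+1}/y_n = 1 + z(1+6/11z) = 1 + z + 6/11z²
  R(z) = 1 + z + 6/11z².

Find x<0 with |R(x)|<1.
x=-0.65: |R|=0.5805
R=1: x+6/11x²=0 ⇒ x=−11/6=-1.8333; min R=1−1/(4·6/11)=0.5417>−1
Confirm numerically:
  x=-1.613: |R|=0.80615 <1
  x=-1.458: |R|=0.70151 <1
  x=-1.223: |R|=0.59285 <1
  x=-1.077: |R|=0.55569 <1
  x=-2.393: |R|=1.73052 >1
  x=-2.201: |R|=1.44140 >1
So |R|<1 on (-1.8333, 0).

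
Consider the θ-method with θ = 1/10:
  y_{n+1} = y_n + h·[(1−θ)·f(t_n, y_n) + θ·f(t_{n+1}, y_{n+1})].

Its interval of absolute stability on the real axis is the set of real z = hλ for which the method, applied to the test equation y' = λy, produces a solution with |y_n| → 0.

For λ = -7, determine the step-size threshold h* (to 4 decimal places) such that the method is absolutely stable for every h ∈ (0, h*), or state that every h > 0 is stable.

On y'=λy, z=hλ:
  y_{n+1} = y_n + z·[9/10·y_n + 1/10·y_{n+1}] ⇒ (1 − 1/10z)y_{n+1} = (1 + 9/10z)y_n
  R(z) = (1 + 9/10z)/(1 − 1/10z).

Solve |R(x)|<1 on ℝ⁻.
x=-0.41: |R|=0.6061
R=−1: 1+9/10x = −1+1/10x ⇒ -4/5x=2 ⇒ x=2/(-4/5)=-2.5000
Confirm numerically:
  x=-2.143: |R|=0.76480 <1
  x=-1.320: |R|=0.16608 <1
  x=-1.247: |R|=0.10874 <1
  x=-3.004: |R|=1.31006 >1
  x=-2.549: |R|=1.03124 >1
Interval (-2.5000, 0).

(-2.5000,0); λ=-7 ⇒ h* = (5/2)/7 = 0.3571.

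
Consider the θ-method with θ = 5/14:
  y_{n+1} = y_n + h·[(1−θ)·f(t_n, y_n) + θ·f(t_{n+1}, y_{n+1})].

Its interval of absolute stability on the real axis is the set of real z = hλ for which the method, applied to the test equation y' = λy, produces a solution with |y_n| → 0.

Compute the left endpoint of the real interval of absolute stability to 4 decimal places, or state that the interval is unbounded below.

Set f=λy, z=hλ:
  y_{n+1} = y_n + z·[9/14·y_n + 5/14·y_{n+1}] ⇒ (1 − 5/14z)y_{n+1} = (1 + 9/14z)y_n
  Hence R(z) = (1 + 9/14z)/(1 − 5/14z).

Solve |R(x)|<1 on ℝ⁻.
x=-1.67: |R|=0.0461
R=−1: 1+9/14x = −1+5/14x ⇒ -2/7x=2 ⇒ x=2/(-2/7)=-7.0000
Confirm numerically:
  x=-6.819: |R|=0.98495 <1
  x=-6.216: |R|=0.93043 <1
  x=-6.067: |R|=0.91582 <1
  x=-4.677: |R|=0.75145 <1
  x=-7.355: |R|=1.02797 >1
  x=-7.334: |R|=1.02637 >1
So |R|<1 on (-7.0000, 0).

left endpoint -7.0000.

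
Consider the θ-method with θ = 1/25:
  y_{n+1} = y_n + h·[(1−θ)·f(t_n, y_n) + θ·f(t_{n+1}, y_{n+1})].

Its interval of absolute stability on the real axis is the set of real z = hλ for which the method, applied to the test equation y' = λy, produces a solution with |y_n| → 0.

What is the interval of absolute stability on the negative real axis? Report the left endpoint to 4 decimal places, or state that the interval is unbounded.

z∈(-2.1739,0).

Test eqn y'=λy, z=hλ:
  y_{n+1} = y_n + z·[24/25·y_n + 1/25·y_{n+1}] ⇒ (1 − 1/25z)y_{n+1} = (1 + 24/25z)y_n
  ⇒ R(z) = (1 + 24/25z)/(1 − 1/25z).

Need |R(x)|<1, x<0.
x=-0.78: |R|=0.2436
R=−1: 1+24/25x = −1+1/25x ⇒ -23/25x=2 ⇒ x=2/(-23/25)=-2.1739
Confirm numerically:
  x=-2.025: |R|=0.87327 <1
  x=-1.739: |R|=0.62590 <1
  x=-1.733: |R|=0.62066 <1
  x=-2.692: |R|=1.43030 >1
  x=-2.453: |R|=1.23382 >1
  x=-2.443: |R|=1.22552 >1
Stable set (-2.1739, 0).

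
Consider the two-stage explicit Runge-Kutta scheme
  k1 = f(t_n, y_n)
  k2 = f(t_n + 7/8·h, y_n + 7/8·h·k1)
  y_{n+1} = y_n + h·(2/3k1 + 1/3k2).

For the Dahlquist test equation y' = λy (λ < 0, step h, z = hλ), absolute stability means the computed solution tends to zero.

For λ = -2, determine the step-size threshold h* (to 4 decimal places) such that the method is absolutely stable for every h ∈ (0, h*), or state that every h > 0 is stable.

On y'=λy, z=hλ:
  k1=λy_n ⇒ h·k1=z·y_n;  k2=λ(1+7/8z)y_n ⇒ h·k2=z(1+7/8z)y_n
  y_{n+1}/y_n = 1 + 2/3z + 1/3z(1+7/8z) = 1 + z + 7/24z²
  R(z) = 1 + z + 7/24z².

Find x<0 with |R(x)|<1.
x=-0.37: |R|=0.6699
R=1: x+7/24x²=0 ⇒ x=−24/7=-3.4286; min R=1−1/(4·7/24)=0.1429>−1
Confirm numerically:
  x=-2.579: |R|=0.36095 <1
  x=-2.324: |R|=0.25128 <1
  x=-1.675: |R|=0.14331 <1
  x=-1.545: |R|=0.15122 <1
  x=-3.609: |R|=1.18992 >1
  x=-3.575: |R|=1.15268 >1
Interval (-3.4286, 0).

(-3.4286,0); λ=-2 ⇒ h* = (24/7)/2 = 1.7143.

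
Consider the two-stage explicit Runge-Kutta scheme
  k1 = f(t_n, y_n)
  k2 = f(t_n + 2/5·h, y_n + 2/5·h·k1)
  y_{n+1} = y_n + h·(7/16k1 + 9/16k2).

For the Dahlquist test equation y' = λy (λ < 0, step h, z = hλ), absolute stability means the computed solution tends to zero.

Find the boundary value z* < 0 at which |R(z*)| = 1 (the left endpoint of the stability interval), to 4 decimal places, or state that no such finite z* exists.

left endpoint -4.4444.

Test eqn y'=λy, z=hλ:
  k1=λy_n ⇒ h·k1=z·y_n;  k2=λ(1+2/5z)y_n ⇒ h·k2=z(1+2/5z)y_n
  y_{n+1}/y_n = 1 + 7/16z + 9/16z(1+2/5z) = 1 + z + 9/40z²
  so R(z) = 1 + z + 9/40z².

Solve |R(x)|<1 on ℝ⁻.
x=-0.73: |R|=0.3899
R=1: x+9/40x²=0 ⇒ x=−40/9=-4.4444; min R=1−1/(4·9/40)=-0.1111>−1
Confirm numerically:
  x=-3.419: |R|=0.21115 <1
  x=-2.921: |R|=0.00125 <1
  x=-2.677: |R|=0.06458 <1
  x=-2.524: |R|=0.09062 <1
  x=-4.976: |R|=1.59513 >1
  x=-4.676: |R|=1.24362 >1
  x=-4.550: |R|=1.10806 >1
So |R|<1 on (-4.4444, 0).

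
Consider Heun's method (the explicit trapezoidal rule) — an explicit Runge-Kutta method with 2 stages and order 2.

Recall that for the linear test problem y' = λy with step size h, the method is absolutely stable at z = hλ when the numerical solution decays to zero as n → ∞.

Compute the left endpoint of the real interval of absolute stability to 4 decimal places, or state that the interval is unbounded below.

z* = -2.0000.

On y'=λy, z=hλ:
  order 2, 2-stage ⇒ R(z)=1+z+z^2/2
  (e.g. R(-1.35)=0.56125, |R|=0.56125)

Need |R(x)|<1, x<0.
x=-1.35: |R|=0.5613
|R(-1.98)|=0.9802 |R(-1.9)|=0.9050 |R(-1.08)|=0.5032
Bisect:
  x_lo=-2.4725 |R|=1.5841  x_hi=-0.1428 |R|=0.8674
  mid=-1.30761 |R|=0.54731 →hi
  mid=-1.89004 |R|=0.89608 →hi
  mid=-2.18125 |R|=1.19767 →lo
  mid=-2.03564 |R|=1.03628 →lo
  mid=-1.96284 |R|=0.96353 →hi
  mid=-1.99924 |R|=0.99924 →hi
  mid=-2.01744 |R|=1.01759 →lo
  mid=-2.00834 |R|=1.00837 →lo
  mid=-2.00379 |R|=1.00380 →lo
  ...
  [-2.00009,-1.99995] ⇒ x*=-2.0000
So |R|<1 on (-2.0000, 0).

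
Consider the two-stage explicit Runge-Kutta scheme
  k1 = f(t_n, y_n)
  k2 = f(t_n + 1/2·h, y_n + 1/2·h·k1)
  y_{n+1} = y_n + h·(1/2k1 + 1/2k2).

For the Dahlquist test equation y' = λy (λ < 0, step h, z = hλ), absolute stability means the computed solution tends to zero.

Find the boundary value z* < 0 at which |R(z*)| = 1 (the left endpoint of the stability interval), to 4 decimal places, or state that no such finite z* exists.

On y'=λy, z=hλ:
  k1=λy_n ⇒ h·k1=z·y_n;  k2=λ(1+1/2z)y_n ⇒ h·k2=z(1+1/2z)y_n
  y_{n+1}/y_n = 1 + 1/2z + 1/2z(1+1/2z) = 1 + z + 1/4z²
  Hence R(z) = 1 + z + 1/4z².

Boundary: |R(x)|=1, x<0.
x=-1.17: |R|=0.1722
R=1: x+1/4x²=0 ⇒ x=−4=-4.0000; min R=1−1/(4·1/4)=0.0000>−1
Confirm numerically:
  x=-3.468: |R|=0.53876 <1
  x=-2.834: |R|=0.17389 <1
  x=-2.023: |R|=0.00013 <1
  x=-1.839: |R|=0.00648 <1
  x=-4.380: |R|=1.41610 >1
  x=-4.152: |R|=1.15778 >1
Interval (-4.0000, 0).

z* = -4.0000.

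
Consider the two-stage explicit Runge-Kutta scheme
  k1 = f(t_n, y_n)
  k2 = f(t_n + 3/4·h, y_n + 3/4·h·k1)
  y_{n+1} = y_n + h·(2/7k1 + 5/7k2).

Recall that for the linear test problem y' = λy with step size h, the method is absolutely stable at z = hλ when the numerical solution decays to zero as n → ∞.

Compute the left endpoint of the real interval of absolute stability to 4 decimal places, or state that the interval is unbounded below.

With y'=λy (z=hλ):
  k1=λy_n ⇒ h·k1=z·y_n;  k2=λ(1+3/4z)y_n ⇒ h·k2=z(1+3/4z)y_n
  y_{n+1}/y_n = 1 + 2/7z + 5/7z(1+3/4z) = 1 + z + 15/28z²
  Hence R(z) = 1 + z + 15/28z².

Need |R(x)|<1, x<0.
x=-1.68: |R|=0.8320
R=1: x+15/28x²=0 ⇒ x=−28/15=-1.8667; min R=1−1/(4·15/28)=0.5333>−1
Confirm numerically:
  x=-1.532: |R|=0.72533 <1
  x=-1.332: |R|=0.61848 <1
  x=-1.210: |R|=0.57434 <1
  x=-1.058: |R|=0.54166 <1
  x=-2.315: |R|=1.55601 >1
  x=-2.132: |R|=1.30305 >1
Interval (-1.8667, 0).

z* = -1.8667.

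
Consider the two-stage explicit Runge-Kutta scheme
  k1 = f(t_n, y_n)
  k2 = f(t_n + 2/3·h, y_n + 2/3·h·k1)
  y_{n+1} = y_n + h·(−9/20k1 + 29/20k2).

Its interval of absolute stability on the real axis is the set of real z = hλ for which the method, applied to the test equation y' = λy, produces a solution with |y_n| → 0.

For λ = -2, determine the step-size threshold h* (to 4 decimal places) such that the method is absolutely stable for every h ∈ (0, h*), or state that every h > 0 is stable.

On y'=λy, z=hλ:
  k1=λy_n ⇒ h·k1=z·y_n;  k2=λ(1+2/3z)y_n ⇒ h·k2=z(1+2/3z)y_n
  y_{n+1}/y_n = 1 − 9/20z + 29/20z(1+2/3z) = 1 + z + 29/30z²
  so R(z) = 1 + z + 29/30z².

Need |R(x)|<1, x<0.
x=-1.3: |R|=1.3337
R=1: x+29/30x²=0 ⇒ x=−30/29=-1.0345; min R=1−1/(4·29/30)=0.7414>−1
Confirm numerically:
  x=-0.984: |R|=0.95198 <1
  x=-0.648: |R|=0.75791 <1
  x=-0.597: |R|=0.74753 <1
  x=-0.418: |R|=0.75090 <1
  x=-1.595: |R|=1.86422 >1
  x=-1.481: |R|=1.63925 >1
  x=-1.399: |R|=1.49296 >1
Stable set (-1.0345, 0).

(-1.0345,0); λ=-2 ⇒ h* = (30/29)/2 = 0.5172.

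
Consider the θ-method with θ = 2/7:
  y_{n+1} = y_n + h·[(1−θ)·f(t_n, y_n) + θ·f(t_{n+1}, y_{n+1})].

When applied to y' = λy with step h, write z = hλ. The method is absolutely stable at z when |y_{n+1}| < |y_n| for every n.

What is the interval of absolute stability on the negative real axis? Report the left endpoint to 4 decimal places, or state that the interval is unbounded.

Test eqn y'=λy, z=hλ:
  y_{n+1} = y_n + z·[5/7·y_n + 2/7·y_{n+1}] ⇒ (1 − 2/7z)y_{n+1} = (1 + 5/7z)y_n
  R(z) = (1 + 5/7z)/(1 − 2/7z).

Find x<0 with |R(x)|<1.
x=-1.51: |R|=0.0549
R=−1: 1+5/7x = −1+2/7x ⇒ -3/7x=2 ⇒ x=2/(-3/7)=-4.6667
Confirm numerically:
  x=-4.071: |R|=0.88198 <1
  x=-2.500: |R|=0.45833 <1
  x=-2.288: |R|=0.38355 <1
  x=-5.258: |R|=1.10128 >1
  x=-5.166: |R|=1.08643 >1
  x=-5.076: |R|=1.07160 >1
So |R|<1 on (-4.6667, 0).

z∈(-4.6667,0).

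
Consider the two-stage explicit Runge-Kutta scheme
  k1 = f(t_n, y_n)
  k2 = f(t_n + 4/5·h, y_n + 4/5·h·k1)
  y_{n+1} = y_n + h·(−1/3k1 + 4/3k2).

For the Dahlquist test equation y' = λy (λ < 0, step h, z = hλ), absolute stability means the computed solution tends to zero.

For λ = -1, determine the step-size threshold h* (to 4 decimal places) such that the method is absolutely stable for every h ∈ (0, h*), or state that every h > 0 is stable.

On y'=λy, z=hλ:
  k1=λy_n ⇒ h·k1=z·y_n;  k2=λ(1+4/5z)y_n ⇒ h·k2=z(1+4/5z)y_n
  y_{n+1}/y_n = 1 − 1/3z + 4/3z(1+4/5z) = 1 + z + 16/15z²
  Hence R(z) = 1 + z + 16/15z².

Solve |R(x)|<1 on ℝ⁻.
x=-0.56: |R|=0.7745
R=1: x+16/15x²=0 ⇒ x=−15/16=-0.9375; min R=1−1/(4·16/15)=0.7656>−1
Confirm numerically:
  x=-0.762: |R|=0.85735 <1
  x=-0.631: |R|=0.79371 <1
  x=-0.388: |R|=0.77258 <1
  x=-1.507: |R|=1.91545 >1
  x=-1.494: |R|=1.88684 >1
  x=-1.180: |R|=1.30523 >1
Stable set (-0.9375, 0).

(-0.9375,0); λ=-1 ⇒ h* = (15/16)/1 = 0.9375.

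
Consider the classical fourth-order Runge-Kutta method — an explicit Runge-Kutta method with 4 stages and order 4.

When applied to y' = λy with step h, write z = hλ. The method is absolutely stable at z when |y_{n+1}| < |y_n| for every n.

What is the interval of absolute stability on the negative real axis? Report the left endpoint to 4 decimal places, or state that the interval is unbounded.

With y'=λy (z=hλ):
  order 4, 4-stage ⇒ R(z)=1+z+z^2/2+z^3/6+z^4/24
  (e.g. R(-1.51)=0.27284, |R|=0.27284)

Solve |R(x)|<1 on ℝ⁻.
x=-1.51: |R|=0.2728
|R(-1.5)|=0.2734 |R(-1.04)|=0.3621 |R(-0.9)|=0.4108
Bisect:
  x_lo=-3.5283 |R|=2.8330  x_hi=-0.3633 |R|=0.6954
  mid=-1.94581 |R|=0.31671 →hi
  mid=-2.73707 |R|=0.92970 →hi
  mid=-3.13270 |R|=1.66321 →lo
  mid=-2.93489 |R|=1.24998 →lo
  mid=-2.83598 |R|=1.07915 →lo
  mid=-2.78653 |R|=1.00186 →lo
  mid=-2.76180 |R|=0.96515 →hi
  mid=-2.77416 |R|=0.98335 →hi
  ...
  [-2.78537,-2.78517] ⇒ x*=-2.7853
Interval (-2.7853, 0).

(-2.7853, 0).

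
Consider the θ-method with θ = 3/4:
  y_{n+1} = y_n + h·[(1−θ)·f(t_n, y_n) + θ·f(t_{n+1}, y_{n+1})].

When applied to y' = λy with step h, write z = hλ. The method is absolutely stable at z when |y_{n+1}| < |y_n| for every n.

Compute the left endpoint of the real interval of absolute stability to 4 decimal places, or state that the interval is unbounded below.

(−∞, 0) — no finite endpoint.

Set f=λy, z=hλ:
  y_{n+1} = y_n + z·[1/4·y_n + 3/4·y_{n+1}] ⇒ (1 − 3/4z)y_{n+1} = (1 + 1/4z)y_n
  so R(z) = (1 + 1/4z)/(1 − 3/4z).

Find x<0 with |R(x)|<1.
x=-1.66: |R|=0.2606
x=-2: |R|=0.2000
x=-10: |R|=0.1765
x=-100: |R|=0.3158
θ=3/4≥1/2 ⇒ |1+1/4x|<|1−3/4x| ∀x<0 ⇒ stable on all of ℝ⁻.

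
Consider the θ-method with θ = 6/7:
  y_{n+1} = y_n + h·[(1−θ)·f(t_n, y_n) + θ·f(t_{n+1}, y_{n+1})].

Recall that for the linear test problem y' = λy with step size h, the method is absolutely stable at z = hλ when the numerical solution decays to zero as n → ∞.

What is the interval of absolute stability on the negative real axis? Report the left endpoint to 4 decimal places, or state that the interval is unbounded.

With y'=λy (z=hλ):
  y_{n+1} = y_n + z·[1/7·y_n + 6/7·y_{n+1}] ⇒ (1 − 6/7z)y_{n+1} = (1 + 1/7z)y_n
  R(z) = (1 + 1/7z)/(1 − 6/7z).

Find x<0 with |R(x)|<1.
x=-0.37: |R|=0.7191
x=-2: |R|=0.2632
x=-10: |R|=0.0448
x=-100: |R|=0.1532
θ=6/7≥1/2 ⇒ |1+1/7x|<|1−6/7x| ∀x<0 ⇒ stable on all of ℝ⁻.

interval (−∞, 0).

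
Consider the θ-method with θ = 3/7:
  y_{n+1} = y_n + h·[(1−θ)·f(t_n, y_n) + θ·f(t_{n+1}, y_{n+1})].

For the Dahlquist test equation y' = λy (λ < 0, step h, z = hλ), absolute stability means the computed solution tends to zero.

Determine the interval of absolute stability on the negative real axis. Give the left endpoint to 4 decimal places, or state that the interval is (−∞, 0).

On y'=λy, z=hλ:
  y_{n+1} = y_n + z·[4/7·y_n + 3/7·y_{n+1}] ⇒ (1 − 3/7z)y_{n+1} = (1 + 4/7z)y_n
  R(z) = (1 + 4/7z)/(1 − 3/7z).

Find x<0 with |R(x)|<1.
x=-1.65: |R|=0.0335
R=−1: 1+4/7x = −1+3/7x ⇒ -1/7x=2 ⇒ x=2/(-1/7)=-14.0000
Confirm numerically:
  x=-13.495: |R|=0.98937 <1
  x=-13.386: |R|=0.98698 <1
  x=-12.465: |R|=0.96542 <1
  x=-14.279: |R|=1.00560 >1
  x=-14.250: |R|=1.00503 >1
  x=-14.192: |R|=1.00387 >1
Stable set (-14.0000, 0).

(-14.0000, 0).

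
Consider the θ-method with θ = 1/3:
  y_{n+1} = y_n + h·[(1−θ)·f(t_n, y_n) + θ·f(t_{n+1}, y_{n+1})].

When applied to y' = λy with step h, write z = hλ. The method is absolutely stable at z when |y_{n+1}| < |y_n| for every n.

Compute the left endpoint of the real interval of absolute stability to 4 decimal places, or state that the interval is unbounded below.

left endpoint -6.0000.

Set f=λy, z=hλ:
  y_{n+1} = y_n + z·[2/3·y_n + 1/3·y_{n+1}] ⇒ (1 − 1/3z)y_{n+1} = (1 + 2/3z)y_n
  ⇒ R(z) = (1 + 2/3z)/(1 − 1/3z).

Find x<0 with |R(x)|<1.
x=-1.2: |R|=0.1429
R=−1: 1+2/3x = −1+1/3x ⇒ -1/3x=2 ⇒ x=2/(-1/3)=-6.0000
Confirm numerically:
  x=-5.943: |R|=0.99363 <1
  x=-4.928: |R|=0.86478 <1
  x=-2.734: |R|=0.43042 <1
  x=-6.584: |R|=1.06093 >1
  x=-6.532: |R|=1.05581 >1
  x=-6.275: |R|=1.02965 >1
So |R|<1 on (-6.0000, 0).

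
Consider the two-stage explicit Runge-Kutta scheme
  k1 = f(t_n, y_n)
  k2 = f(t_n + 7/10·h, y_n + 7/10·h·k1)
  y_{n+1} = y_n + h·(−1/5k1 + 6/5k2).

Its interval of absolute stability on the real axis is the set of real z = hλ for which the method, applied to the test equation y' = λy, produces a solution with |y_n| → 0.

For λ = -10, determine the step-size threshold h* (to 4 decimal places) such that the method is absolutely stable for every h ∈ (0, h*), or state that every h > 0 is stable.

On y'=λy, z=hλ:
  k1=λy_n ⇒ h·k1=z·y_n;  k2=λ(1+7/10z)y_n ⇒ h·k2=z(1+7/10z)y_n
  y_{n+1}/y_n = 1 − 1/5z + 6/5z(1+7/10z) = 1 + z + 21/25z²
  R(z) = 1 + z + 21/25z².

Find x<0 with |R(x)|<1.
x=-1.13: |R|=0.9426
R=1: x+21/25x²=0 ⇒ x=−25/21=-1.1905; min R=1−1/(4·21/25)=0.7024>−1
Confirm numerically:
  x=-1.146: |R|=0.95719 <1
  x=-0.728: |R|=0.71719 <1
  x=-0.718: |R|=0.71504 <1
  x=-1.606: |R|=1.56056 >1
  x=-1.358: |R|=1.19110 >1
So |R|<1 on (-1.1905, 0).

(-1.1905,0); λ=-10 ⇒ h* = (25/21)/10 = 0.1190.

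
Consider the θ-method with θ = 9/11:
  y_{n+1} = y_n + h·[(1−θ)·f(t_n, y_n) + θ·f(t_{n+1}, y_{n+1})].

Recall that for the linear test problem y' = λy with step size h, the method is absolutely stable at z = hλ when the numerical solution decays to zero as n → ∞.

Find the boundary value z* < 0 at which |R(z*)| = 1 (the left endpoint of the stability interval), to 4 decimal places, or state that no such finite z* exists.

interval (−∞, 0).

Test eqn y'=λy, z=hλ:
  y_{n+1} = y_n + z·[2/11·y_n + 9/11·y_{n+1}] ⇒ (1 − 9/11z)y_{n+1} = (1 + 2/11z)y_n
  Hence R(z) = (1 + 2/11z)/(1 − 9/11z).

Boundary: |R(x)|=1, x<0.
x=-0.68: |R|=0.5631
x=-2: |R|=0.2414
x=-10: |R|=0.0891
x=-100: |R|=0.2075
θ=9/11≥1/2 ⇒ |1+2/11x|<|1−9/11x| ∀x<0 ⇒ unbounded interval.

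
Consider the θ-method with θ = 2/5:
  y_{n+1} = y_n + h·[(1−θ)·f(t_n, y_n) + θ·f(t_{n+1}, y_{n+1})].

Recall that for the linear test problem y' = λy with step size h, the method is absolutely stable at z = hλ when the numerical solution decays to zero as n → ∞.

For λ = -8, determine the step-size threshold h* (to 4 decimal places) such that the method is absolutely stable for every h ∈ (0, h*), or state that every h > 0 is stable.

(-10.0000,0); λ=-8 ⇒ h* = (10)/8 = 1.2500.

Set f=λy, z=hλ:
  y_{n+1} = y_n + z·[3/5·y_n + 2/5·y_{n+1}] ⇒ (1 − 2/5z)y_{n+1} = (1 + 3/5z)y_n
  ⇒ R(z) = (1 + 3/5z)/(1 − 2/5z).

Boundary: |R(x)|=1, x<0.
x=-1.09: |R|=0.2409
R=−1: 1+3/5x = −1+2/5x ⇒ -1/5x=2 ⇒ x=2/(-1/5)=-10.0000
Confirm numerically:
  x=-9.830: |R|=0.99311 <1
  x=-9.618: |R|=0.98424 <1
  x=-8.539: |R|=0.93383 <1
  x=-6.253: |R|=0.78596 <1
  x=-10.473: |R|=1.01823 >1
  x=-10.351: |R|=1.01366 >1
Stable set (-10.0000, 0).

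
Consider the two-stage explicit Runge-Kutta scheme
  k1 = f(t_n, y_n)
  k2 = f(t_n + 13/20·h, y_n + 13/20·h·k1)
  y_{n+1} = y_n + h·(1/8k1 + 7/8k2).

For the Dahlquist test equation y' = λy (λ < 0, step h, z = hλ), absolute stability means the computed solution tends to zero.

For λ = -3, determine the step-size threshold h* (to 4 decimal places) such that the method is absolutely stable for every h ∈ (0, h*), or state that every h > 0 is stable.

With y'=λy (z=hλ):
  k1=λy_n ⇒ h·k1=z·y_n;  k2=λ(1+13/20z)y_n ⇒ h·k2=z(1+13/20z)y_n
  y_{n+1}/y_n = 1 + 1/8z + 7/8z(1+13/20z) = 1 + z + 91/160z²
  so R(z) = 1 + z + 91/160z².

Boundary: |R(x)|=1, x<0.
x=-0.56: |R|=0.6184
R=1: x+91/160x²=0 ⇒ x=−160/91=-1.7582; min R=1−1/(4·91/160)=0.5604>−1
Confirm numerically:
  x=-1.666: |R|=0.91260 <1
  x=-1.381: |R|=0.70370 <1
  x=-1.215: |R|=0.62460 <1
  x=-2.258: |R|=1.64181 >1
  x=-2.114: |R|=1.42774 >1
So |R|<1 on (-1.7582, 0).

(-1.7582,0); λ=-3 ⇒ h* = (160/91)/3 = 0.5861.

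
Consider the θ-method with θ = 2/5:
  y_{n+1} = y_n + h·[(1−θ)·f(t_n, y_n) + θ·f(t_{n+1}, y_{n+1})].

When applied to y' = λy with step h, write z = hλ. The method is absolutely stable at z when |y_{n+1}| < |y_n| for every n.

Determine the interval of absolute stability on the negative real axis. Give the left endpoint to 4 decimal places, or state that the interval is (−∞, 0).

With y'=λy (z=hλ):
  y_{n+1} = y_n + z·[3/5·y_n + 2/5·y_{n+1}] ⇒ (1 − 2/5z)y_{n+1} = (1 + 3/5z)y_n
  Hence R(z) = (1 + 3/5z)/(1 − 2/5z).

Need |R(x)|<1, x<0.
x=-1.73: |R|=0.0225
R=−1: 1+3/5x = −1+2/5x ⇒ -1/5x=2 ⇒ x=2/(-1/5)=-10.0000
Confirm numerically:
  x=-9.484: |R|=0.97847 <1
  x=-8.935: |R|=0.95343 <1
  x=-8.583: |R|=0.93607 <1
  x=-10.430: |R|=1.01663 >1
  x=-10.043: |R|=1.00171 >1
Stable set (-10.0000, 0).

z∈(-10.0000,0).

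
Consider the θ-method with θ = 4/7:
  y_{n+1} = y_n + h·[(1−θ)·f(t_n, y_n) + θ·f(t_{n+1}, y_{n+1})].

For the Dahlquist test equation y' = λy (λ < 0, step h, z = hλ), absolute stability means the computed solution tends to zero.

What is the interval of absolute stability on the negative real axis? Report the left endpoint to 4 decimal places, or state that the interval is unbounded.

With y'=λy (z=hλ):
  y_{n+1} = y_n + z·[3/7·y_n + 4/7·y_{n+1}] ⇒ (1 − 4/7z)y_{n+1} = (1 + 3/7z)y_n
  ⇒ R(z) = (1 + 3/7z)/(1 − 4/7z).

Boundary: |R(x)|=1, x<0.
x=-1.61: |R|=0.1615
x=-2: |R|=0.0667
x=-10: |R|=0.4894
x=-100: |R|=0.7199
θ=4/7≥1/2 ⇒ |1+3/7x|<|1−4/7x| ∀x<0 ⇒ interval (−∞,0).

(−∞, 0) — no finite endpoint.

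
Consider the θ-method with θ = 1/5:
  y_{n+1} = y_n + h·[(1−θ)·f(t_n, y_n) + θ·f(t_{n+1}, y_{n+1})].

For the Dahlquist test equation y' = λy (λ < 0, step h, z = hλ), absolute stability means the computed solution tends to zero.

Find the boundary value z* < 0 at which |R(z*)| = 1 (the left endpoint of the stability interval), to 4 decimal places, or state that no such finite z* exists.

z* = -3.3333.

On y'=λy, z=hλ:
  y_{n+1} = y_n + z·[4/5·y_n + 1/5·y_{n+1}] ⇒ (1 − 1/5z)y_{n+1} = (1 + 4/5z)y_n
  R(z) = (1 + 4/5z)/(1 − 1/5z).

Find x<0 with |R(x)|<1.
x=-0.85: |R|=0.2735
R=−1: 1+4/5x = −1+1/5x ⇒ -3/5x=2 ⇒ x=2/(-3/5)=-3.3333
Confirm numerically:
  x=-3.035: |R|=0.88861 <1
  x=-3.031: |R|=0.88706 <1
  x=-2.031: |R|=0.44432 <1
  x=-3.715: |R|=1.13138 >1
  x=-3.564: |R|=1.08080 >1
  x=-3.367: |R|=1.01207 >1
So |R|<1 on (-3.3333, 0).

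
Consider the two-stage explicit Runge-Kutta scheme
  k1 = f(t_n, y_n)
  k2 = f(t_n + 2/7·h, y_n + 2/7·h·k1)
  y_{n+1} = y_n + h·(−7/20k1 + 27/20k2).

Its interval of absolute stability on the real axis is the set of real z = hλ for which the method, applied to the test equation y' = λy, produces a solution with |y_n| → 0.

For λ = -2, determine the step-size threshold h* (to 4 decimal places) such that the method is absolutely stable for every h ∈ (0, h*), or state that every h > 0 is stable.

On y'=λy, z=hλ:
  k1=λy_n ⇒ h·k1=z·y_n;  k2=λ(1+2/7z)y_n ⇒ h·k2=z(1+2/7z)y_n
  y_{n+1}/y_n = 1 − 7/20z + 27/20z(1+2/7z) = 1 + z + 27/70z²
  ⇒ R(z) = 1 + z + 27/70z².

Boundary: |R(x)|=1, x<0.
x=-1.15: |R|=0.3601
R=1: x+27/70x²=0 ⇒ x=−70/27=-2.5926; min R=1−1/(4·27/70)=0.3519>−1
Confirm numerically:
  x=-1.907: |R|=0.49571 <1
  x=-1.292: |R|=0.35186 <1
  x=-1.101: |R|=0.36656 <1
  x=-3.181: |R|=1.72195 >1
  x=-3.119: |R|=1.63329 >1
  x=-2.844: |R|=1.27579 >1
Interval (-2.5926, 0).

(-2.5926,0); λ=-2 ⇒ h* = (70/27)/2 = 1.2963.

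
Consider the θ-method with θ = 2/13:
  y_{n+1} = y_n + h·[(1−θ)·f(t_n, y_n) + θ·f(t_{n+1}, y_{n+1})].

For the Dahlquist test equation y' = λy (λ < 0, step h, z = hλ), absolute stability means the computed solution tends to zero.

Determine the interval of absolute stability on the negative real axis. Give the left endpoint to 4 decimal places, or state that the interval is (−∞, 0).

Set f=λy, z=hλ:
  y_{n+1} = y_n + z·[11/13·y_n + 2/13·y_{n+1}] ⇒ (1 − 2/13z)y_{n+1} = (1 + 11/13z)y_n
  Hence R(z) = (1 + 11/13z)/(1 − 2/13z).

Solve |R(x)|<1 on ℝ⁻.
x=-0.6: |R|=0.4507
R=−1: 1+11/13x = −1+2/13x ⇒ -9/13x=2 ⇒ x=2/(-9/13)=-2.8889
Confirm numerically:
  x=-2.830: |R|=0.97160 <1
  x=-2.626: |R|=0.87037 <1
  x=-2.097: |R|=0.58549 <1
  x=-3.429: |R|=1.24479 >1
  x=-3.115: |R|=1.10582 >1
Stable set (-2.8889, 0).

(-2.8889, 0).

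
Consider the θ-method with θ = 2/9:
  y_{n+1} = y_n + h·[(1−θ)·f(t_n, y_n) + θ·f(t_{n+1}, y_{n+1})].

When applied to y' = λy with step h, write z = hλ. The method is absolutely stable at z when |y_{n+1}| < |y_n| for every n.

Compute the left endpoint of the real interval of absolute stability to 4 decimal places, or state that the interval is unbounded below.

On y'=λy, z=hλ:
  y_{n+1} = y_n + z·[7/9·y_n + 2/9·y_{n+1}] ⇒ (1 − 2/9z)y_{n+1} = (1 + 7/9z)y_n
  so R(z) = (1 + 7/9z)/(1 − 2/9z).

Solve |R(x)|<1 on ℝ⁻.
x=-0.31: |R|=0.7100
R=−1: 1+7/9x = −1+2/9x ⇒ -5/9x=2 ⇒ x=2/(-5/9)=-3.6000
Confirm numerically:
  x=-3.103: |R|=0.83658 <1
  x=-2.971: |R|=0.78952 <1
  x=-2.760: |R|=0.71074 <1
  x=-2.675: |R|=0.67770 <1
  x=-3.969: |R|=1.10893 >1
  x=-3.839: |R|=1.07165 >1
  x=-3.666: |R|=1.02021 >1
Stable set (-3.6000, 0).

left endpoint -3.6000.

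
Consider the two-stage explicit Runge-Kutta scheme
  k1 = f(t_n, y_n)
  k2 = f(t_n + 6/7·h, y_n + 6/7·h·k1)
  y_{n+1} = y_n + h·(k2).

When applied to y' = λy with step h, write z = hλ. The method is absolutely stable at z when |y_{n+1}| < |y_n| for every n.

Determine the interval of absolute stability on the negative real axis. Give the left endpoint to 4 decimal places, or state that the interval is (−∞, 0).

On y'=λy, z=hλ:
  k1=λy_n ⇒ h·k1=z·y_n;  k2=λ(1+6/7z)y_n ⇒ h·k2=z(1+6/7z)y_n
  y_{n+1}/y_n = 1 + z(1+6/7z) = 1 + z + 6/7z²
  ⇒ R(z) = 1 + z + 6/7z².

Boundary: |R(x)|=1, x<0.
x=-0.59: |R|=0.7084
R=1: x+6/7x²=0 ⇒ x=−7/6=-1.1667; min R=1−1/(4·6/7)=0.7083>−1
Confirm numerically:
  x=-0.892: |R|=0.79000 <1
  x=-0.834: |R|=0.76219 <1
  x=-0.798: |R|=0.74783 <1
  x=-0.677: |R|=0.71585 <1
  x=-1.535: |R|=1.48462 >1
  x=-1.492: |R|=1.41605 >1
  x=-1.202: |R|=1.03640 >1
Stable set (-1.1667, 0).

z∈(-1.1667,0).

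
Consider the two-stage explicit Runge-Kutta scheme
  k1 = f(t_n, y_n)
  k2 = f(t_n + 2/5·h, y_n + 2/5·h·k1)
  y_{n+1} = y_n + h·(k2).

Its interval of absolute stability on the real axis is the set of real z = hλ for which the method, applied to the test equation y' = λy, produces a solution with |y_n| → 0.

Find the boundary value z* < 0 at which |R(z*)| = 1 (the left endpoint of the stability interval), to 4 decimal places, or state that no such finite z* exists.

left endpoint -2.5000.

Test eqn y'=λy, z=hλ:
  k1=λy_n ⇒ h·k1=z·y_n;  k2=λ(1+2/5z)y_n ⇒ h·k2=z(1+2/5z)y_n
  y_{n+1}/y_n = 1 + z(1+2/5z) = 1 + z + 2/5z²
  ⇒ R(z) = 1 + z + 2/5z².

Need |R(x)|<1, x<0.
x=-0.87: |R|=0.4328
R=1: x+2/5x²=0 ⇒ x=−5/2=-2.5000; min R=1−1/(4·2/5)=0.3750>−1
Confirm numerically:
  x=-2.253: |R|=0.77740 <1
  x=-1.477: |R|=0.39561 <1
  x=-1.255: |R|=0.37501 <1
  x=-2.950: |R|=1.53100 >1
  x=-2.905: |R|=1.47061 >1
  x=-2.840: |R|=1.38624 >1
Interval (-2.5000, 0).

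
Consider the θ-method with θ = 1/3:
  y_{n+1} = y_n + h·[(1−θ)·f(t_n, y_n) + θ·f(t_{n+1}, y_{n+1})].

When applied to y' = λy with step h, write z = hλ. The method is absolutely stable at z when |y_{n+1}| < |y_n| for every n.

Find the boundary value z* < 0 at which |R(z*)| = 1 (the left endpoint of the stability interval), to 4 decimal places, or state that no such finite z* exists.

left endpoint -6.0000.

Test eqn y'=λy, z=hλ:
  y_{n+1} = y_n + z·[2/3·y_n + 1/3·y_{n+1}] ⇒ (1 − 1/3z)y_{n+1} = (1 + 2/3z)y_n
  ⇒ R(z) = (1 + 2/3z)/(1 − 1/3z).

Boundary: |R(x)|=1, x<0.
x=-1.01: |R|=0.2444
R=−1: 1+2/3x = −1+1/3x ⇒ -1/3x=2 ⇒ x=2/(-1/3)=-6.0000
Confirm numerically:
  x=-5.195: |R|=0.90177 <1
  x=-4.870: |R|=0.85642 <1
  x=-4.764: |R|=0.84080 <1
  x=-6.187: |R|=1.02035 >1
  x=-6.064: |R|=1.00706 >1
So |R|<1 on (-6.0000, 0).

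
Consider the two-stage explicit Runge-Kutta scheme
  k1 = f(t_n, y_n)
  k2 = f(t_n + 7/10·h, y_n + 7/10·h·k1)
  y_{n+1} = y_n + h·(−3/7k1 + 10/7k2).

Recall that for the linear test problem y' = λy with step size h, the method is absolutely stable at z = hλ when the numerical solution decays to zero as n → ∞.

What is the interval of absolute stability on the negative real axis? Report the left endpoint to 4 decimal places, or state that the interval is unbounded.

(-1.0000, 0).

Test eqn y'=λy, z=hλ:
  k1=λy_n ⇒ h·k1=z·y_n;  k2=λ(1+7/10z)y_n ⇒ h·k2=z(1+7/10z)y_n
  y_{n+1}/y_n = 1 − 3/7z + 10/7z(1+7/10z) = 1 + z + z²
  Hence R(z) = 1 + z + z².

Solve |R(x)|<1 on ℝ⁻.
x=-1.08: |R|=1.0864
R=1: x+1x²=0 ⇒ x=−1=-1.0000; min R=1−1/(4·1)=0.7500>−1
Confirm numerically:
  x=-0.960: |R|=0.96160 <1
  x=-0.685: |R|=0.78423 <1
  x=-0.676: |R|=0.78098 <1
  x=-0.434: |R|=0.75436 <1
  x=-1.480: |R|=1.71040 >1
  x=-1.063: |R|=1.06697 >1
Interval (-1.0000, 0).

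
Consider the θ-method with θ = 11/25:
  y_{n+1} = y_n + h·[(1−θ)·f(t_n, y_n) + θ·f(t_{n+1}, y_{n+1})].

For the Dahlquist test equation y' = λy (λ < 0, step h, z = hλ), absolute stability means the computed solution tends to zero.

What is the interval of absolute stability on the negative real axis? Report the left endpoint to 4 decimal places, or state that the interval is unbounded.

(-16.6667, 0).

On y'=λy, z=hλ:
  y_{n+1} = y_n + z·[14/25·y_n + 11/25·y_{n+1}] ⇒ (1 − 11/25z)y_{n+1} = (1 + 14/25z)y_n
  ⇒ R(z) = (1 + 14/25z)/(1 − 11/25z).

Need |R(x)|<1, x<0.
x=-0.98: |R|=0.3153
R=−1: 1+14/25x = −1+11/25x ⇒ -3/25x=2 ⇒ x=2/(-3/25)=-16.6667
Confirm numerically:
  x=-13.989: |R|=0.95509 <1
  x=-12.274: |R|=0.91764 <1
  x=-8.501: |R|=0.79329 <1
  x=-17.087: |R|=1.00592 >1
  x=-16.739: |R|=1.00104 >1
So |R|<1 on (-16.6667, 0).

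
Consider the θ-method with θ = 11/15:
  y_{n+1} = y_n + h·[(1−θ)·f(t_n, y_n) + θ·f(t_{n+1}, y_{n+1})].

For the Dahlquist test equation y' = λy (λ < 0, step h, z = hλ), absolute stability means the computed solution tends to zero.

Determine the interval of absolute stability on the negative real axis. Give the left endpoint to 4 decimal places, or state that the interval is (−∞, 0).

(−∞, 0) — no finite endpoint.

Set f=λy, z=hλ:
  y_{n+1} = y_n + z·[4/15·y_n + 11/15·y_{n+1}] ⇒ (1 − 11/15z)y_{n+1} = (1 + 4/15z)y_n
  Hence R(z) = (1 + 4/15z)/(1 − 11/15z).

Boundary: |R(x)|=1, x<0.
x=-0.53: |R|=0.6183
x=-2: |R|=0.1892
x=-10: |R|=0.2000
x=-100: |R|=0.3453
θ=11/15≥1/2 ⇒ |1+4/15x|<|1−11/15x| ∀x<0 ⇒ stable on all of ℝ⁻.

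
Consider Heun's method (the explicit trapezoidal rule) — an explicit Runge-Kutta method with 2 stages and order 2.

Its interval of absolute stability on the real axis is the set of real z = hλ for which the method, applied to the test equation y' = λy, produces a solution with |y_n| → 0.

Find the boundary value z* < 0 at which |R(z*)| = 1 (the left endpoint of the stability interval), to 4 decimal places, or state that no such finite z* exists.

Set f=λy, z=hλ:
  order 2, 2-stage ⇒ R(z)=1+z+z^2/2
  (e.g. R(-1.72)=0.75920, |R|=0.75920)

Solve |R(x)|<1 on ℝ⁻.
x=-1.72: |R|=0.7592
|R(-1.08)|=0.5032 |R(-0.95)|=0.5012 |R(-0.65)|=0.5613
Bisect:
  x_lo=-2.3815 |R|=1.4542  x_hi=-0.0784 |R|=0.9246
  mid=-1.22996 |R|=0.52644 →hi
  mid=-1.80571 |R|=0.82459 →hi
  mid=-2.09359 |R|=1.09797 →lo
  mid=-1.94965 |R|=0.95092 →hi
  mid=-2.02162 |R|=1.02185 →lo
  mid=-1.98564 |R|=0.98574 →hi
  mid=-2.00363 |R|=1.00364 →lo
  ...
  [-2.00011,-1.99997] ⇒ x*=-2.0000
Stable set (-2.0000, 0).

left endpoint -2.0000.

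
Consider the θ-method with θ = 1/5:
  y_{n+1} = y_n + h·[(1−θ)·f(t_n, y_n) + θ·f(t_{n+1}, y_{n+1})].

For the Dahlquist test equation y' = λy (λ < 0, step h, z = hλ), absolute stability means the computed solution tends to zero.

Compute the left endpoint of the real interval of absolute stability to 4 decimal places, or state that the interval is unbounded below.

z* = -3.3333.

Set f=λy, z=hλ:
  y_{n+1} = y_n + z·[4/5·y_n + 1/5·y_{n+1}] ⇒ (1 − 1/5z)y_{n+1} = (1 + 4/5z)y_n
  Hence R(z) = (1 + 4/5z)/(1 − 1/5z).

Solve |R(x)|<1 on ℝ⁻.
x=-1.11: |R|=0.0917
R=−1: 1+4/5x = −1+1/5x ⇒ -3/5x=2 ⇒ x=2/(-3/5)=-3.3333
Confirm numerically:
  x=-2.972: |R|=0.86402 <1
  x=-2.600: |R|=0.71053 <1
  x=-2.531: |R|=0.68039 <1
  x=-2.238: |R|=0.54601 <1
  x=-3.886: |R|=1.18659 >1
  x=-3.773: |R|=1.15035 >1
  x=-3.557: |R|=1.07842 >1
So |R|<1 on (-3.3333, 0).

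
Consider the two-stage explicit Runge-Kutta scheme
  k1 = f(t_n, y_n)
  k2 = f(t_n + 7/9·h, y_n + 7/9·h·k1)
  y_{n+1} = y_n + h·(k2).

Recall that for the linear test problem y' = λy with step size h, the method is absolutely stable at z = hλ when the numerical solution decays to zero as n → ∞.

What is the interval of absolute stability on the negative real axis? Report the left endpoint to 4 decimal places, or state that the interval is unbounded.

Test eqn y'=λy, z=hλ:
  k1=λy_n ⇒ h·k1=z·y_n;  k2=λ(1+7/9z)y_n ⇒ h·k2=z(1+7/9z)y_n
  y_{n+1}/y_n = 1 + z(1+7/9z) = 1 + z + 7/9z²
  Hence R(z) = 1 + z + 7/9z².

Solve |R(x)|<1 on ℝ⁻.
x=-0.94: |R|=0.7472
R=1: x+7/9x²=0 ⇒ x=−9/7=-1.2857; min R=1−1/(4·7/9)=0.6786>−1
Confirm numerically:
  x=-1.139: |R|=0.87003 <1
  x=-1.062: |R|=0.81521 <1
  x=-0.992: |R|=0.77338 <1
  x=-0.591: |R|=0.68066 <1
  x=-1.743: |R|=1.61993 >1
  x=-1.639: |R|=1.45036 >1
So |R|<1 on (-1.2857, 0).

(-1.2857, 0).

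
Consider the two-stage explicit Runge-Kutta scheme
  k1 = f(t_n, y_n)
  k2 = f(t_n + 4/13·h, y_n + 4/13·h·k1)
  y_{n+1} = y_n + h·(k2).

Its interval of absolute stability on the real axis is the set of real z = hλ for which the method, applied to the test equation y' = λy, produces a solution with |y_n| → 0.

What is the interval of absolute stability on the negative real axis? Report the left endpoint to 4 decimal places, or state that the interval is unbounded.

(-3.2500, 0).

Test eqn y'=λy, z=hλ:
  k1=λy_n ⇒ h·k1=z·y_n;  k2=λ(1+4/13z)y_n ⇒ h·k2=z(1+4/13z)y_n
  y_{n+1}/y_n = 1 + z(1+4/13z) = 1 + z + 4/13z²
  so R(z) = 1 + z + 4/13z².

Need |R(x)|<1, x<0.
x=-0.72: |R|=0.4395
R=1: x+4/13x²=0 ⇒ x=−13/4=-3.2500; min R=1−1/(4·4/13)=0.1875>−1
Confirm numerically:
  x=-2.821: |R|=0.62763 <1
  x=-2.597: |R|=0.47820 <1
  x=-1.959: |R|=0.22182 <1
  x=-1.834: |R|=0.20094 <1
  x=-3.660: |R|=1.46172 >1
  x=-3.649: |R|=1.44798 >1
  x=-3.431: |R|=1.19108 >1
So |R|<1 on (-3.2500, 0).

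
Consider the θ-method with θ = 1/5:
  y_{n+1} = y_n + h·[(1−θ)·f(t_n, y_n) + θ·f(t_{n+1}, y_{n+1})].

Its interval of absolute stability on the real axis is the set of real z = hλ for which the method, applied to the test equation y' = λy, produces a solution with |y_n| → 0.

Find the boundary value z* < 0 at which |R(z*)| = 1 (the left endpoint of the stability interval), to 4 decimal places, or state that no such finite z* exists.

Set f=λy, z=hλ:
  y_{n+1} = y_n + z·[4/5·y_n + 1/5·y_{n+1}] ⇒ (1 − 1/5z)y_{n+1} = (1 + 4/5z)y_n
  R(z) = (1 + 4/5z)/(1 − 1/5z).

Solve |R(x)|<1 on ℝ⁻.
x=-0.45: |R|=0.5872
R=−1: 1+4/5x = −1+1/5x ⇒ -3/5x=2 ⇒ x=2/(-3/5)=-3.3333
Confirm numerically:
  x=-2.237: |R|=0.54553 <1
  x=-2.052: |R|=0.45491 <1
  x=-2.016: |R|=0.43672 <1
  x=-1.571: |R|=0.19540 <1
  x=-3.865: |R|=1.17992 >1
  x=-3.598: |R|=1.09235 >1
  x=-3.395: |R|=1.02204 >1
So |R|<1 on (-3.3333, 0).

z* = -3.3333.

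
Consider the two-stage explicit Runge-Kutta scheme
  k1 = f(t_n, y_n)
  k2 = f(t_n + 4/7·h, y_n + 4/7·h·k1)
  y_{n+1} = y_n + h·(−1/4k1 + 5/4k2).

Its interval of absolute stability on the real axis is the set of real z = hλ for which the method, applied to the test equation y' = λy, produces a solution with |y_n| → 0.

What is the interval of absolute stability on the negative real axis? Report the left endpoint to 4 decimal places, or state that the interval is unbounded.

With y'=λy (z=hλ):
  k1=λy_n ⇒ h·k1=z·y_n;  k2=λ(1+4/7z)y_n ⇒ h·k2=z(1+4/7z)y_n
  y_{n+1}/y_n = 1 − 1/4z + 5/4z(1+4/7z) = 1 + z + 5/7z²
  Hence R(z) = 1 + z + 5/7z².

Find x<0 with |R(x)|<1.
x=-0.84: |R|=0.6640
R=1: x+5/7x²=0 ⇒ x=−7/5=-1.4000; min R=1−1/(4·5/7)=0.6500>−1
Confirm numerically:
  x=-1.346: |R|=0.94808 <1
  x=-1.098: |R|=0.76315 <1
  x=-0.915: |R|=0.68302 <1
  x=-0.689: |R|=0.65009 <1
  x=-1.990: |R|=1.83864 >1
  x=-1.694: |R|=1.35574 >1
Interval (-1.4000, 0).

(-1.4000, 0).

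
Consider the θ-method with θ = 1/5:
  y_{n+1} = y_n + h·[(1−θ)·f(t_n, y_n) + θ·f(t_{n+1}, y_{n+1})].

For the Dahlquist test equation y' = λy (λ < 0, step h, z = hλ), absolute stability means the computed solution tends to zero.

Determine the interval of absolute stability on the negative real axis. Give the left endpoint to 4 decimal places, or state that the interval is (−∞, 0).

Set f=λy, z=hλ:
  y_{n+1} = y_n + z·[4/5·y_n + 1/5·y_{n+1}] ⇒ (1 − 1/5z)y_{n+1} = (1 + 4/5z)y_n
  ⇒ R(z) = (1 + 4/5z)/(1 − 1/5z).

Find x<0 with |R(x)|<1.
x=-1.07: |R|=0.1186
R=−1: 1+4/5x = −1+1/5x ⇒ -3/5x=2 ⇒ x=2/(-3/5)=-3.3333
Confirm numerically:
  x=-2.402: |R|=0.62253 <1
  x=-2.178: |R|=0.51714 <1
  x=-1.918: |R|=0.38624 <1
  x=-3.879: |R|=1.18437 >1
  x=-3.786: |R|=1.15456 >1
  x=-3.648: |R|=1.10916 >1
So |R|<1 on (-3.3333, 0).

(-3.3333, 0).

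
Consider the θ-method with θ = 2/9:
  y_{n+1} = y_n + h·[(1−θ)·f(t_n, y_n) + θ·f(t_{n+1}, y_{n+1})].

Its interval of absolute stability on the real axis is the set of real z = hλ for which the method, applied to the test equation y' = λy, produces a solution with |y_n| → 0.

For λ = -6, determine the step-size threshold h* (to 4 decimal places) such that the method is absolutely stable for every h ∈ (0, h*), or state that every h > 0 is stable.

(-3.6000,0); λ=-6 ⇒ h* = (18/5)/6 = 0.6000.

Set f=λy, z=hλ:
  y_{n+1} = y_n + z·[7/9·y_n + 2/9·y_{n+1}] ⇒ (1 − 2/9z)y_{n+1} = (1 + 7/9z)y_n
  ⇒ R(z) = (1 + 7/9z)/(1 − 2/9z).

Find x<0 with |R(x)|<1.
x=-1.09: |R|=0.1225
R=−1: 1+7/9x = −1+2/9x ⇒ -5/9x=2 ⇒ x=2/(-5/9)=-3.6000
Confirm numerically:
  x=-3.550: |R|=0.98447 <1
  x=-3.429: |R|=0.94608 <1
  x=-2.166: |R|=0.46220 <1
  x=-1.908: |R|=0.33989 <1
  x=-4.054: |R|=1.13269 >1
  x=-3.994: |R|=1.11596 >1
Interval (-3.6000, 0).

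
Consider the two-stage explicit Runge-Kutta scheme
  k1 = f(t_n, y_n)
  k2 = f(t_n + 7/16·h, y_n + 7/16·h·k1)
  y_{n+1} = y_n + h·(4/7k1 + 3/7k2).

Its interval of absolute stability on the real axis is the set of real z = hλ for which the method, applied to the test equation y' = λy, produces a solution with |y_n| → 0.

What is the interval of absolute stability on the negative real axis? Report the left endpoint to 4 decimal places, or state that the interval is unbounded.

Set f=λy, z=hλ:
  k1=λy_n ⇒ h·k1=z·y_n;  k2=λ(1+7/16z)y_n ⇒ h·k2=z(1+7/16z)y_n
  y_{n+1}/y_n = 1 + 4/7z + 3/7z(1+7/16z) = 1 + z + 3/16z²
  Hence R(z) = 1 + z + 3/16z².

Need |R(x)|<1, x<0.
x=-0.68: |R|=0.4067
R=1: x+3/16x²=0 ⇒ x=−16/3=-5.3333; min R=1−1/(4·3/16)=-0.3333>−1
Confirm numerically:
  x=-4.840: |R|=0.55230 <1
  x=-3.345: |R|=0.24706 <1
  x=-2.994: |R|=0.31324 <1
  x=-2.334: |R|=0.31258 <1
  x=-5.914: |R|=1.64389 >1
  x=-5.612: |R|=1.29323 >1
  x=-5.441: |R|=1.10984 >1
Stable set (-5.3333, 0).

z∈(-5.3333,0).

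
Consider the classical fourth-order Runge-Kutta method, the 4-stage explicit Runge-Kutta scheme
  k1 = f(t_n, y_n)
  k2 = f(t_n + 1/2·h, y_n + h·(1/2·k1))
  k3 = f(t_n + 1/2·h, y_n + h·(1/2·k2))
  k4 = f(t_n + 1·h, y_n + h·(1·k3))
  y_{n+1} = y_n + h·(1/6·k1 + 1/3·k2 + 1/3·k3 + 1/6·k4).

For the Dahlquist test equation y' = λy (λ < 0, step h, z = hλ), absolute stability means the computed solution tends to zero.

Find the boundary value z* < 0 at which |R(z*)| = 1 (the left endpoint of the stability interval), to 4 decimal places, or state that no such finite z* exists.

Set f=λy, z=hλ:
  order 4, 4-stage ⇒ R(z)=1+z+z^2/2+z^3/6+z^4/24
  (e.g. R(-1.05)=0.35896, |R|=0.35896)

Boundary: |R(x)|=1, x<0.
x=-1.05: |R|=0.3590
|R(-2.52)|=0.6683 |R(-1.84)|=0.2921 |R(-1.61)|=0.2705
Bisect:
  x_lo=-3.1662 |R|=1.7434  x_hi=-0.2205 |R|=0.8021
  mid=-1.69335 |R|=0.27370 →hi
  mid=-2.42976 |R|=0.58358 →hi
  mid=-2.79796 |R|=1.01926 →lo
  mid=-2.61386 |R|=0.77083 →hi
  mid=-2.70591 |R|=0.88676 →hi
  mid=-2.75193 |R|=0.95086 →hi
  mid=-2.77495 |R|=0.98451 →hi
  mid=-2.78645 |R|=1.00175 →lo
  ...
  [-2.78537,-2.78519] ⇒ x*=-2.7853
Stable set (-2.7853, 0).

z* = -2.7853.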